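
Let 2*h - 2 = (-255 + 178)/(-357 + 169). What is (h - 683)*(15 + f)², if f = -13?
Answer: -256355/94 ≈ -2727.2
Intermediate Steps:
h = 453/376 (h = 1 + ((-255 + 178)/(-357 + 169))/2 = 1 + (-77/(-188))/2 = 1 + (-77*(-1/188))/2 = 1 + (½)*(77/188) = 1 + 77/376 = 453/376 ≈ 1.2048)
(h - 683)*(15 + f)² = (453/376 - 683)*(15 - 13)² = -256355/376*2² = -256355/376*4 = -256355/94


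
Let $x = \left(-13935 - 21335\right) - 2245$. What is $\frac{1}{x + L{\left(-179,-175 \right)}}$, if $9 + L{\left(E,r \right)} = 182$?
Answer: $- \frac{1}{37342} \approx -2.6779 \cdot 10^{-5}$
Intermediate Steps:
$L{\left(E,r \right)} = 173$ ($L{\left(E,r \right)} = -9 + 182 = 173$)
$x = -37515$ ($x = \left(-13935 - 21335\right) - 2245 = -35270 - 2245 = -37515$)
$\frac{1}{x + L{\left(-179,-175 \right)}} = \frac{1}{-37515 + 173} = \frac{1}{-37342} = - \frac{1}{37342}$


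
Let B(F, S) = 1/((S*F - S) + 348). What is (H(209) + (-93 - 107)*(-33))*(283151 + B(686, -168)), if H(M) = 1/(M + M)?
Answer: 89623734975403331/47957976 ≈ 1.8688e+9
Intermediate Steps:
H(M) = 1/(2*M)
B(F, S) = 1/(348 - S + F*S) (B(F, S) = 1/((F*S - S) + 348) = 1/((-S + F*S) + 348) = 1/(348 - S + F*S))
(H(209) + (-93 - 107)*(-33))*(283151 + B(686, -168)) = ((½)/209 + (-93 - 107)*(-33))*(283151 + 1/(348 - 1*(-168) + 686*(-168))) = ((½)*(1/209) - 200*(-33))*(283151 + 1/(348 + 168 - 115248)) = (1/418 + 6600)*(283151 + 1/(-114732)) = 2758801*(283151 - 1/114732)/418 = (2758801/418)*(32486480531/114732) = 89623734975403331/47957976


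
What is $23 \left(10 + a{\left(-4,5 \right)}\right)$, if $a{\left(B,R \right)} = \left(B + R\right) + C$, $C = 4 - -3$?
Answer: $414$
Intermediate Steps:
$C = 7$ ($C = 4 + 3 = 7$)
$a{\left(B,R \right)} = 7 + B + R$ ($a{\left(B,R \right)} = \left(B + R\right) + 7 = 7 + B + R$)
$23 \left(10 + a{\left(-4,5 \right)}\right) = 23 \left(10 + \left(7 - 4 + 5\right)\right) = 23 \left(10 + 8\right) = 23 \cdot 18 = 414$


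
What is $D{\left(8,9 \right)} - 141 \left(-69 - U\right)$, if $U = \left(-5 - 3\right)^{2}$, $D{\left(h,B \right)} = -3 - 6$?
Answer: $18744$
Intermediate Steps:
$D{\left(h,B \right)} = -9$
$U = 64$ ($U = \left(-8\right)^{2} = 64$)
$D{\left(8,9 \right)} - 141 \left(-69 - U\right) = -9 - 141 \left(-69 - 64\right) = -9 - -18753 = -9 + 18753 = 18744$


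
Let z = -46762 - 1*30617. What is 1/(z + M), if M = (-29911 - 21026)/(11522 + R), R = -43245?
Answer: -31723/2454643080 ≈ -1.2924e-5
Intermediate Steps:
M = 50937/31723 (M = (-29911 - 21026)/(11522 - 43245) = -50937/(-31723) = -50937*(-1/31723) = 50937/31723 ≈ 1.6057)
z = -77379 (z = -46762 - 30617 = -77379)
1/(z + M) = 1/(-77379 + 50937/31723) = 1/(-2454643080/31723) = -31723/2454643080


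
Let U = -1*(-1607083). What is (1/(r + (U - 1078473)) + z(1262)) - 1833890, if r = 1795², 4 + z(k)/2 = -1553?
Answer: -6889931497539/3750635 ≈ -1.8370e+6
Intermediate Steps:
U = 1607083
z(k) = -3114 (z(k) = -8 + 2*(-1553) = -8 - 3106 = -3114)
r = 3222025
(1/(r + (U - 1078473)) + z(1262)) - 1833890 = (1/(3222025 + (1607083 - 1078473)) - 3114) - 1833890 = (1/(3222025 + 528610) - 3114) - 1833890 = (1/3750635 - 3114) - 1833890 = -11679477389/3750635 - 1833890 = -6889931497539/3750635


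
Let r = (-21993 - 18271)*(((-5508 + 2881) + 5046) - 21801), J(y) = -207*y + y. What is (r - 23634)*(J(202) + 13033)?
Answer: -22302286082906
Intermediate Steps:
J(y) = -206*y
r = 780396848 (r = -40264*((-2627 + 5046) - 21801) = -40264*(2419 - 21801) = -40264*(-19382) = 780396848)
(r - 23634)*(J(202) + 13033) = (780396848 - 23634)*(-206*202 + 13033) = 780373214*(-41612 + 13033) = 780373214*(-28579) = -22302286082906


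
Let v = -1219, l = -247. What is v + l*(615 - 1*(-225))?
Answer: -208699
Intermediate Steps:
v + l*(615 - 1*(-225)) = -1219 - 247*(615 - 1*(-225)) = -1219 - 247*(615 + 225) = -1219 - 247*840 = -1219 - 207480 = -208699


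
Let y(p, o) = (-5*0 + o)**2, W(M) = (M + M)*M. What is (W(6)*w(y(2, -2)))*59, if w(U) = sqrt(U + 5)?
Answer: 12744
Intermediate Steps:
W(M) = 2*M**2 (W(M) = (2*M)*M = 2*M**2)
y(p, o) = o**2 (y(p, o) = (0 + o)**2 = o**2)
w(U) = sqrt(5 + U)
(W(6)*w(y(2, -2)))*59 = ((2*6**2)*sqrt(5 + (-2)**2))*59 = ((2*36)*sqrt(5 + 4))*59 = (72*sqrt(9))*59 = (72*3)*59 = 216*59 = 12744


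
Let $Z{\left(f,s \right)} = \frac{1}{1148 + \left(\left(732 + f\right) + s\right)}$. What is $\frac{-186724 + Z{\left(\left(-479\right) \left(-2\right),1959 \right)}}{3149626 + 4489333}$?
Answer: $- \frac{895715027}{36644086323} \approx -0.024444$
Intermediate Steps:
$Z{\left(f,s \right)} = \frac{1}{1880 + f + s}$ ($Z{\left(f,s \right)} = \frac{1}{1148 + \left(732 + f + s\right)} = \frac{1}{1880 + f + s}$)
$\frac{-186724 + Z{\left(\left(-479\right) \left(-2\right),1959 \right)}}{3149626 + 4489333} = \frac{-186724 + \frac{1}{1880 - -958 + 1959}}{3149626 + 4489333} = \frac{-186724 + \frac{1}{1880 + 958 + 1959}}{7638959} = \left(-186724 + \frac{1}{4797}\right) \frac{1}{7638959} = \left(- \frac{895715027}{4797}\right) \frac{1}{7638959} = - \frac{895715027}{36644086323}$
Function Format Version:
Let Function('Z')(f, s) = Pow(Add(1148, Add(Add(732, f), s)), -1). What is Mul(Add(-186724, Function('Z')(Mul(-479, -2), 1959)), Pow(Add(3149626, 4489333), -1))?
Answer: Rational(-895715027, 36644086323) ≈ -0.024444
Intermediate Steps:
Function('Z')(f, s) = Pow(Add(1880, f, s), -1) (Function('Z')(f, s) = Pow(Add(1148, Add(732, f, s)), -1) = Pow(Add(1880, f, s), -1))
Mul(Add(-186724, Function('Z')(Mul(-479, -2), 1959)), Pow(Add(3149626, 4489333), -1)) = Mul(Add(-186724, Pow(Add(1880, Mul(-479, -2), 1959), -1)), Pow(Add(3149626, 4489333), -1)) = Mul(Add(-186724, Pow(Add(1880, 958, 1959), -1)), Pow(7638959, -1)) = Mul(Add(-186724, Pow(4797, -1)), Rational(1, 7638959)) = Mul(Add(-186724, Rational(1, 4797)), Rational(1, 7638959)) = Mul(Rational(-895715027, 4797), Rational(1, 7638959)) = Rational(-895715027, 36644086323)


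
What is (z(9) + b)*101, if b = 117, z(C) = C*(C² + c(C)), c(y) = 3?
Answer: 88173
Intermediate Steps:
z(C) = C*(3 + C²) (z(C) = C*(C² + 3) = C*(3 + C²))
(z(9) + b)*101 = (9*(3 + 9²) + 117)*101 = (9*(3 + 81) + 117)*101 = (9*84 + 117)*101 = (756 + 117)*101 = 873*101 = 88173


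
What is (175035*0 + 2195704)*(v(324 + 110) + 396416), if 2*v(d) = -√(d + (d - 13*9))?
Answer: 870412196864 - 1097852*√751 ≈ 8.7038e+11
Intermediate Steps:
v(d) = -√(-117 + 2*d)/2 (v(d) = (-√(d + (d - 13*9)))/2 = (-√(d + (d - 117)))/2 = (-√(d + (-117 + d)))/2 = (-√(-117 + 2*d))/2 = -√(-117 + 2*d)/2)
(175035*0 + 2195704)*(v(324 + 110) + 396416) = (175035*0 + 2195704)*(-√(-117 + 2*(324 + 110))/2 + 396416) = (0 + 2195704)*(-√(-117 + 2*434)/2 + 396416) = 2195704*(-√(-117 + 868)/2 + 396416) = 2195704*(-√751/2 + 396416) = 2195704*(396416 - √751/2) = 870412196864 - 1097852*√751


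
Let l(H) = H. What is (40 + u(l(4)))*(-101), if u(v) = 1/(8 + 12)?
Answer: -80901/20 ≈ -4045.1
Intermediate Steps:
u(v) = 1/20
(40 + u(l(4)))*(-101) = (40 + 1/20)*(-101) = (801/20)*(-101) = -80901/20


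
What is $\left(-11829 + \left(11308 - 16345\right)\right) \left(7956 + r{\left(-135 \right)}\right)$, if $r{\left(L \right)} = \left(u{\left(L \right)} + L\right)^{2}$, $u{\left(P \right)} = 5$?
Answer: $-419221296$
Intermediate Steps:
$r{\left(L \right)} = \left(5 + L\right)^{2}$
$\left(-11829 + \left(11308 - 16345\right)\right) \left(7956 + r{\left(-135 \right)}\right) = \left(-11829 + \left(11308 - 16345\right)\right) \left(7956 + \left(5 - 135\right)^{2}\right) = \left(-11829 - 5037\right) \left(7956 + \left(-130\right)^{2}\right) = - 16866 \left(7956 + 16900\right) = \left(-16866\right) 24856 = -419221296$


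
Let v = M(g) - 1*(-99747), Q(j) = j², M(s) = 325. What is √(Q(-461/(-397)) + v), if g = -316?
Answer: √15772460369/397 ≈ 316.34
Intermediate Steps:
v = 100072 (v = 325 - 1*(-99747) = 325 + 99747 = 100072)
√(Q(-461/(-397)) + v) = √((-461/(-397))² + 100072) = √((-461*(-1/397))² + 100072) = √((461/397)² + 100072) = √(212521/157609 + 100072) = √(15772460369/157609) = √15772460369/397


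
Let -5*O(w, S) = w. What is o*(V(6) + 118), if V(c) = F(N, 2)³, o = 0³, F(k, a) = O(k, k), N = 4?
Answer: 0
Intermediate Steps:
O(w, S) = -w/5
F(k, a) = -k/5
o = 0
V(c) = -64/125 (V(c) = (-⅕*4)³ = (-⅘)³ = -64/125)
o*(V(6) + 118) = 0*(-64/125 + 118) = 0*(14686/125) = 0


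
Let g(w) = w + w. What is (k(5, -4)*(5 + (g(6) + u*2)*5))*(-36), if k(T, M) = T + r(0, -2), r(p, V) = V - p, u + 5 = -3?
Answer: 1620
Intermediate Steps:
u = -8 (u = -5 - 3 = -8)
g(w) = 2*w
k(T, M) = -2 + T (k(T, M) = T + (-2 - 1*0) = T + (-2 + 0) = T - 2 = -2 + T)
(k(5, -4)*(5 + (g(6) + u*2)*5))*(-36) = ((-2 + 5)*(5 + (2*6 - 8*2)*5))*(-36) = (3*(5 + (12 - 16)*5))*(-36) = (3*(5 - 4*5))*(-36) = (3*(5 - 20))*(-36) = (3*(-15))*(-36) = -45*(-36) = 1620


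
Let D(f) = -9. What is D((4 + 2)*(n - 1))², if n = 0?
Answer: 81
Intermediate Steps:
D((4 + 2)*(n - 1))² = (-9)² = 81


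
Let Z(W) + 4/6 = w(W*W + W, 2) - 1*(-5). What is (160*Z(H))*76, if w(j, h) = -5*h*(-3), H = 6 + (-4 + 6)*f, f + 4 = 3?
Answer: 1252480/3 ≈ 4.1749e+5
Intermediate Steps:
f = -1 (f = -4 + 3 = -1)
H = 4 (H = 6 + (-4 + 6)*(-1) = 6 + 2*(-1) = 6 - 2 = 4)
w(j, h) = 15*h (w(j, h) = -(-15)*h = 15*h)
Z(W) = 103/3 (Z(W) = -⅔ + (15*2 - 1*(-5)) = -⅔ + (30 + 5) = -⅔ + 35 = 103/3)
(160*Z(H))*76 = (160*(103/3))*76 = (16480/3)*76 = 1252480/3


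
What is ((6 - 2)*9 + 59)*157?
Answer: 14915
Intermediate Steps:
((6 - 2)*9 + 59)*157 = (4*9 + 59)*157 = (36 + 59)*157 = 95*157 = 14915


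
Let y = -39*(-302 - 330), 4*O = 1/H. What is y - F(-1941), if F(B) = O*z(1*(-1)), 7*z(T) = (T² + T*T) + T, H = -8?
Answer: 5521153/224 ≈ 24648.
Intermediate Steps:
z(T) = T/7 + 2*T²/7 (z(T) = ((T² + T*T) + T)/7 = ((T² + T²) + T)/7 = (2*T² + T)/7 = (T + 2*T²)/7 = T/7 + 2*T²/7)
O = -1/32 (O = (¼)/(-8) = (¼)*(-⅛) = -1/32 ≈ -0.031250)
y = 24648 (y = -39*(-632) = 24648)
F(B) = -1/224 (F(B) = -1*(-1)*(1 + 2*(1*(-1)))/224 = -(-1)*(1 + 2*(-1))/224 = -(-1)*(1 - 2)/224 = -(-1)*(-1)/224 = -1/32*⅐ = -1/224)
y - F(-1941) = 24648 - 1*(-1/224) = 24648 + 1/224 = 5521153/224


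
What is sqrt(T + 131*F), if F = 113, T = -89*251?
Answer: 4*I*sqrt(471) ≈ 86.81*I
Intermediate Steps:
T = -22339
sqrt(T + 131*F) = sqrt(-22339 + 131*113) = sqrt(-22339 + 14803) = sqrt(-7536) = 4*I*sqrt(471)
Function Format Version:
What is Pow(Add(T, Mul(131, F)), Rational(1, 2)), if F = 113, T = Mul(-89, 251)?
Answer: Mul(4, I, Pow(471, Rational(1, 2))) ≈ Mul(86.810, I)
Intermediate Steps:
T = -22339
Pow(Add(T, Mul(131, F)), Rational(1, 2)) = Pow(Add(-22339, Mul(131, 113)), Rational(1, 2)) = Pow(Add(-22339, 14803), Rational(1, 2)) = Pow(-7536, Rational(1, 2)) = Mul(4, I, Pow(471, Rational(1, 2)))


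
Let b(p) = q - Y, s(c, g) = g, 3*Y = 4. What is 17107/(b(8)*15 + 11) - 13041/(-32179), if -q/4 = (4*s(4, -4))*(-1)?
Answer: -76835632/4454493 ≈ -17.249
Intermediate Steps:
Y = 4/3 (Y = (⅓)*4 = 4/3 ≈ 1.3333)
q = -64 (q = -4*4*(-4)*(-1) = -(-64)*(-1) = -4*16 = -64)
b(p) = -196/3 (b(p) = -64 - 1*4/3 = -64 - 4/3 = -196/3)
17107/(b(8)*15 + 11) - 13041/(-32179) = 17107/(-196/3*15 + 11) - 13041/(-32179) = 17107/(-980 + 11) - 13041*(-1/32179) = 17107/(-969) + 1863/4597 = 17107*(-1/969) + 1863/4597 = -17107/969 + 1863/4597 = -76835632/4454493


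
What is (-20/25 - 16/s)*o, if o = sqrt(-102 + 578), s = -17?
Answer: 24*sqrt(119)/85 ≈ 3.0801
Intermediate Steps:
o = 2*sqrt(119) (o = sqrt(476) = 2*sqrt(119) ≈ 21.817)
(-20/25 - 16/s)*o = (-20/25 - 16/(-17))*(2*sqrt(119)) = (-20*1/25 - 16*(-1/17))*(2*sqrt(119)) = (-4/5 + 16/17)*(2*sqrt(119)) = 12*(2*sqrt(119))/85 = 24*sqrt(119)/85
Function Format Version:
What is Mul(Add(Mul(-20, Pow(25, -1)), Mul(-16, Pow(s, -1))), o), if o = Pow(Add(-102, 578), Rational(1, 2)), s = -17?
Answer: Mul(Rational(24, 85), Pow(119, Rational(1, 2))) ≈ 3.0801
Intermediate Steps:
o = Mul(2, Pow(119, Rational(1, 2))) (o = Pow(476, Rational(1, 2)) = Mul(2, Pow(119, Rational(1, 2))) ≈ 21.817)
Mul(Add(Mul(-20, Pow(25, -1)), Mul(-16, Pow(s, -1))), o) = Mul(Add(Mul(-20, Pow(25, -1)), Mul(-16, Pow(-17, -1))), Mul(2, Pow(119, Rational(1, 2)))) = Mul(Add(Mul(-20, Rational(1, 25)), Mul(-16, Rational(-1, 17))), Mul(2, Pow(119, Rational(1, 2)))) = Mul(Add(Rational(-4, 5), Rational(16, 17)), Mul(2, Pow(119, Rational(1, 2)))) = Mul(Rational(12, 85), Mul(2, Pow(119, Rational(1, 2)))) = Mul(Rational(24, 85), Pow(119, Rational(1, 2)))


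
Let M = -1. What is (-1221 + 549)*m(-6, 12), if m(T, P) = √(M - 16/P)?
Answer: -224*I*√21 ≈ -1026.5*I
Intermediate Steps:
m(T, P) = √(-1 - 16/P)
(-1221 + 549)*m(-6, 12) = (-1221 + 549)*√((-16 - 1*12)/12) = -672*√3*√(-16 - 12)/6 = -672*I*√21/3 = -224*I*√21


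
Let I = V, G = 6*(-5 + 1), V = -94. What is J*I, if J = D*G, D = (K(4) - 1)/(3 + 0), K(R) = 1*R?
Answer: 2256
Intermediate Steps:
K(R) = R
D = 1 (D = (4 - 1)/(3 + 0) = 3/3 = 3*(⅓) = 1)
G = -24 (G = 6*(-4) = -24)
I = -94
J = -24 (J = 1*(-24) = -24)
J*I = -24*(-94) = 2256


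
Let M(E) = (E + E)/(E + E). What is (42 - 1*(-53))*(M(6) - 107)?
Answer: -10070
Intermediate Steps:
M(E) = 1 (M(E) = (2*E)/((2*E)) = (2*E)*(1/(2*E)) = 1)
(42 - 1*(-53))*(M(6) - 107) = (42 - 1*(-53))*(1 - 107) = (42 + 53)*(-106) = 95*(-106) = -10070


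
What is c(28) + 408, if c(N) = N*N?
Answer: 1192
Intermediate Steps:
c(N) = N²
c(28) + 408 = 28² + 408 = 784 + 408 = 1192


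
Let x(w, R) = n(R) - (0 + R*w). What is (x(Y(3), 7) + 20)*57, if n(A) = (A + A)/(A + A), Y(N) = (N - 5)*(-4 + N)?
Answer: 399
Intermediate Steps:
Y(N) = (-5 + N)*(-4 + N)
n(A) = 1 (n(A) = (2*A)/((2*A)) = (2*A)*(1/(2*A)) = 1)
x(w, R) = 1 - R*w (x(w, R) = 1 - (0 + R*w) = 1 - R*w)
(x(Y(3), 7) + 20)*57 = ((1 - 1*7*(20 + 3² - 9*3)) + 20)*57 = ((1 - 1*7*(20 + 9 - 27)) + 20)*57 = ((1 - 1*7*2) + 20)*57 = ((1 - 14) + 20)*57 = (-13 + 20)*57 = 7*57 = 399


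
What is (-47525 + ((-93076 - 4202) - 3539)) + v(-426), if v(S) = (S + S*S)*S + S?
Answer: -77276068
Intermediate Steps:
v(S) = S + S*(S + S²) (v(S) = (S + S²)*S + S = S*(S + S²) + S = S + S*(S + S²))
(-47525 + ((-93076 - 4202) - 3539)) + v(-426) = (-47525 + ((-93076 - 4202) - 3539)) - 426*(1 - 426 + (-426)²) = (-47525 + (-97278 - 3539)) - 426*(1 - 426 + 181476) = (-47525 - 100817) - 426*181051 = -148342 - 77127726 = -77276068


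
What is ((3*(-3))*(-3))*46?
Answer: 1242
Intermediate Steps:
((3*(-3))*(-3))*46 = -9*(-3)*46 = 27*46 = 1242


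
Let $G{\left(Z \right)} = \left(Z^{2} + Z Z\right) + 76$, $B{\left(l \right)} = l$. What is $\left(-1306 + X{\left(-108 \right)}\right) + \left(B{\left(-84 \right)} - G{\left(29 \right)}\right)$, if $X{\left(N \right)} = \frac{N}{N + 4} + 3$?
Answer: $- \frac{81743}{26} \approx -3144.0$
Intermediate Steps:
$G{\left(Z \right)} = 76 + 2 Z^{2}$ ($G{\left(Z \right)} = \left(Z^{2} + Z^{2}\right) + 76 = 2 Z^{2} + 76 = 76 + 2 Z^{2}$)
$X{\left(N \right)} = 3 + \frac{N}{4 + N}$ ($X{\left(N \right)} = \frac{N}{4 + N} + 3 = 3 + \frac{N}{4 + N}$)
$\left(-1306 + X{\left(-108 \right)}\right) + \left(B{\left(-84 \right)} - G{\left(29 \right)}\right) = \left(-1306 + \frac{4 \left(3 - 108\right)}{4 - 108}\right) - \left(160 + 1682\right) = \left(-1306 + 4 \frac{1}{-104} \left(-105\right)\right) - \left(160 + 1682\right) = \left(-1306 + 4 \left(- \frac{1}{104}\right) \left(-105\right)\right) - 1842 = \left(-1306 + \frac{105}{26}\right) - 1842 = - \frac{33851}{26} - 1842 = - \frac{81743}{26}$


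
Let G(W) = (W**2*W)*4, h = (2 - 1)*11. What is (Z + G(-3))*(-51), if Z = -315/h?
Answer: 76653/11 ≈ 6968.5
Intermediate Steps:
h = 11 (h = 1*11 = 11)
Z = -315/11 ≈ -28.636
G(W) = 4*W**3 (G(W) = W**3*4 = 4*W**3)
(Z + G(-3))*(-51) = (-315/11 + 4*(-3)**3)*(-51) = (-315/11 + 4*(-27))*(-51) = (-315/11 - 108)*(-51) = -1503/11*(-51) = 76653/11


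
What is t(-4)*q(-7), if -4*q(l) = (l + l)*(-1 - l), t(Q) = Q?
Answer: -84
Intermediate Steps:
q(l) = -l*(-1 - l)/2 (q(l) = -(l + l)*(-1 - l)/4 = -2*l*(-1 - l)/4 = -l*(-1 - l)/2)
t(-4)*q(-7) = -2*(-7)*(1 - 7) = -2*(-7)*(-6) = -4*21 = -84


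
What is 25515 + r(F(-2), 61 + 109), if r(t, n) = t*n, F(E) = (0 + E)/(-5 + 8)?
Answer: 76205/3 ≈ 25402.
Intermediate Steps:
F(E) = E/3
r(t, n) = n*t
25515 + r(F(-2), 61 + 109) = 25515 + (61 + 109)*((⅓)*(-2)) = 25515 + 170*(-⅔) = 25515 - 340/3 = 76205/3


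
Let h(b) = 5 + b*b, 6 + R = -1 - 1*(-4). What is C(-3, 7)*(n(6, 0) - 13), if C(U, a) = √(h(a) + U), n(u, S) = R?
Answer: -16*√51 ≈ -114.26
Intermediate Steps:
R = -3 (R = -6 + (-1 - 1*(-4)) = -6 + (-1 + 4) = -6 + 3 = -3)
n(u, S) = -3
h(b) = 5 + b²
C(U, a) = √(5 + U + a²) (C(U, a) = √((5 + a²) + U) = √(5 + U + a²))
C(-3, 7)*(n(6, 0) - 13) = √(5 - 3 + 7²)*(-3 - 13) = √(5 - 3 + 49)*(-16) = √51*(-16) = -16*√51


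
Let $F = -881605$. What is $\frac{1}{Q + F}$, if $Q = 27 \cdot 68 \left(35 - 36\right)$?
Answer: $- \frac{1}{883441} \approx -1.1319 \cdot 10^{-6}$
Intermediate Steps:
$Q = -1836$ ($Q = 1836 \left(35 - 36\right) = 1836 \left(-1\right) = -1836$)
$\frac{1}{Q + F} = \frac{1}{-1836 - 881605} = \frac{1}{-883441} = - \frac{1}{883441}$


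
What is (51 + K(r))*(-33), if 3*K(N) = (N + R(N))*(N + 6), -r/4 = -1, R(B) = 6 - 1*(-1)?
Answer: -2893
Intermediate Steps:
R(B) = 7 (R(B) = 6 + 1 = 7)
r = 4 (r = -4*(-1) = 4)
K(N) = (6 + N)*(7 + N)/3 (K(N) = ((N + 7)*(N + 6))/3 = ((7 + N)*(6 + N))/3 = ((6 + N)*(7 + N))/3 = (6 + N)*(7 + N)/3)
(51 + K(r))*(-33) = (51 + (14 + (⅓)*4² + (13/3)*4))*(-33) = (51 + (14 + (⅓)*16 + 52/3))*(-33) = (51 + (14 + 16/3 + 52/3))*(-33) = (51 + 110/3)*(-33) = (263/3)*(-33) = -2893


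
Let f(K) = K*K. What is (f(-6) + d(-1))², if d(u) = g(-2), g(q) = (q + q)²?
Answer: 2704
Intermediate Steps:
f(K) = K²
g(q) = 4*q² (g(q) = (2*q)² = 4*q²)
d(u) = 16 (d(u) = 4*(-2)² = 4*4 = 16)
(f(-6) + d(-1))² = ((-6)² + 16)² = (36 + 16)² = 52² = 2704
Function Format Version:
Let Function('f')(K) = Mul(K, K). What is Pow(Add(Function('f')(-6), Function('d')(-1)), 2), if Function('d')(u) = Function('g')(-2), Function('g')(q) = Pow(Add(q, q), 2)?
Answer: 2704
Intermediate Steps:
Function('f')(K) = Pow(K, 2)
Function('g')(q) = Mul(4, Pow(q, 2)) (Function('g')(q) = Pow(Mul(2, q), 2) = Mul(4, Pow(q, 2)))
Function('d')(u) = 16 (Function('d')(u) = Mul(4, Pow(-2, 2)) = Mul(4, 4) = 16)
Pow(Add(Function('f')(-6), Function('d')(-1)), 2) = Pow(Add(Pow(-6, 2), 16), 2) = Pow(Add(36, 16), 2) = Pow(52, 2) = 2704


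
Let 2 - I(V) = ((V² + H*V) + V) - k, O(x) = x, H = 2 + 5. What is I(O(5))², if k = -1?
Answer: 4096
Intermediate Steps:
H = 7
I(V) = 1 - V² - 8*V (I(V) = 2 - (((V² + 7*V) + V) - 1*(-1)) = 2 - ((V² + 8*V) + 1) = 2 - (1 + V² + 8*V) = 2 + (-1 - V² - 8*V) = 1 - V² - 8*V)
I(O(5))² = (1 - 1*5² - 8*5)² = (1 - 1*25 - 40)² = (1 - 25 - 40)² = (-64)² = 4096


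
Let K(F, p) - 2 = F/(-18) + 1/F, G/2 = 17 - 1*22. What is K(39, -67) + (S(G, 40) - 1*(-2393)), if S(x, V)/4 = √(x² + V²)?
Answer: 186643/78 + 40*√17 ≈ 2557.8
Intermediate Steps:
G = -10 (G = 2*(17 - 1*22) = 2*(17 - 22) = 2*(-5) = -10)
K(F, p) = 2 + 1/F - F/18 (K(F, p) = 2 + (F/(-18) + 1/F) = 2 + (F*(-1/18) + 1/F) = 2 + (-F/18 + 1/F) = 2 + (1/F - F/18) = 2 + 1/F - F/18)
S(x, V) = 4*√(V² + x²) (S(x, V) = 4*√(x² + V²) = 4*√(V² + x²))
K(39, -67) + (S(G, 40) - 1*(-2393)) = (2 + 1/39 - 1/18*39) + (4*√(40² + (-10)²) - 1*(-2393)) = (2 + 1/39 - 13/6) + (4*√(1600 + 100) + 2393) = -11/78 + (4*√1700 + 2393) = -11/78 + (4*(10*√17) + 2393) = -11/78 + (40*√17 + 2393) = -11/78 + (2393 + 40*√17) = 186643/78 + 40*√17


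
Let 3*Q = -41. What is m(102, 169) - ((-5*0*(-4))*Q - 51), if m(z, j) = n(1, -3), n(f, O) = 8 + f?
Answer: 60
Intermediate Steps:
Q = -41/3 (Q = (⅓)*(-41) = -41/3 ≈ -13.667)
m(z, j) = 9 (m(z, j) = 8 + 1 = 9)
m(102, 169) - ((-5*0*(-4))*Q - 51) = 9 - ((-5*0*(-4))*(-41/3) - 51) = 9 - ((0*(-4))*(-41/3) - 51) = 9 - (0*(-41/3) - 51) = 9 - (0 - 51) = 9 - 1*(-51) = 9 + 51 = 60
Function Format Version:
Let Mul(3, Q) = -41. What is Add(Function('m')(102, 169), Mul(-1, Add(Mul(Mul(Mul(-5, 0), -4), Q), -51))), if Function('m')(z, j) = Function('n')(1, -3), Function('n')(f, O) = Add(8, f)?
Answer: 60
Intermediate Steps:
Q = Rational(-41, 3) (Q = Mul(Rational(1, 3), -41) = Rational(-41, 3) ≈ -13.667)
Function('m')(z, j) = 9 (Function('m')(z, j) = Add(8, 1) = 9)
Add(Function('m')(102, 169), Mul(-1, Add(Mul(Mul(Mul(-5, 0), -4), Q), -51))) = Add(9, Mul(-1, Add(Mul(Mul(Mul(-5, 0), -4), Rational(-41, 3)), -51))) = Add(9, Mul(-1, Add(Mul(Mul(0, -4), Rational(-41, 3)), -51))) = Add(9, Mul(-1, Add(Mul(0, Rational(-41, 3)), -51))) = Add(9, Mul(-1, Add(0, -51))) = Add(9, Mul(-1, -51)) = Add(9, 51) = 60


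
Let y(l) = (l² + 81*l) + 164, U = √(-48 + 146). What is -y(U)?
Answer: -262 - 567*√2 ≈ -1063.9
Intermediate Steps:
U = 7*√2 (U = √98 = 7*√2 ≈ 9.8995)
y(l) = 164 + l² + 81*l
-y(U) = -(164 + (7*√2)² + 81*(7*√2)) = -(164 + 98 + 567*√2) = -(262 + 567*√2) = -262 - 567*√2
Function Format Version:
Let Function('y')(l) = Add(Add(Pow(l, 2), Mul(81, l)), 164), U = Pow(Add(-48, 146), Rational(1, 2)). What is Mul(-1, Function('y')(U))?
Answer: Add(-262, Mul(-567, Pow(2, Rational(1, 2)))) ≈ -1063.9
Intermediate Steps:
U = Mul(7, Pow(2, Rational(1, 2))) (U = Pow(98, Rational(1, 2)) = Mul(7, Pow(2, Rational(1, 2))) ≈ 9.8995)
Function('y')(l) = Add(164, Pow(l, 2), Mul(81, l))
Mul(-1, Function('y')(U)) = Mul(-1, Add(164, Pow(Mul(7, Pow(2, Rational(1, 2))), 2), Mul(81, Mul(7, Pow(2, Rational(1, 2)))))) = Mul(-1, Add(164, 98, Mul(567, Pow(2, Rational(1, 2))))) = Mul(-1, Add(262, Mul(567, Pow(2, Rational(1, 2))))) = Add(-262, Mul(-567, Pow(2, Rational(1, 2))))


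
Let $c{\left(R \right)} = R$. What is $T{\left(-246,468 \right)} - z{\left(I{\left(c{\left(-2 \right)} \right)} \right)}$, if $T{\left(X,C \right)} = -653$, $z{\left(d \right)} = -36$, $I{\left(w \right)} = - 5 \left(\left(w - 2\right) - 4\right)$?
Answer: $-617$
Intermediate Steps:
$I{\left(w \right)} = 30 - 5 w$ ($I{\left(w \right)} = - 5 \left(\left(w - 2\right) - 4\right) = - 5 \left(\left(-2 + w\right) - 4\right) = - 5 \left(-6 + w\right) = 30 - 5 w$)
$T{\left(-246,468 \right)} - z{\left(I{\left(c{\left(-2 \right)} \right)} \right)} = -653 - -36 = -653 + 36 = -617$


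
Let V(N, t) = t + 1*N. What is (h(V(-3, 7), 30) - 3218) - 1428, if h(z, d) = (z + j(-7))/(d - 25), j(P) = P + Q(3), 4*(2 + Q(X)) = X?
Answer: -92937/20 ≈ -4646.9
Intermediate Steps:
V(N, t) = N + t (V(N, t) = t + N = N + t)
Q(X) = -2 + X/4
j(P) = -5/4 + P (j(P) = P + (-2 + (¼)*3) = P + (-2 + ¾) = P - 5/4 = -5/4 + P)
h(z, d) = (-33/4 + z)/(-25 + d) (h(z, d) = (z + (-5/4 - 7))/(d - 25) = (z - 33/4)/(-25 + d) = (-33/4 + z)/(-25 + d))
(h(V(-3, 7), 30) - 3218) - 1428 = ((-33/4 + (-3 + 7))/(-25 + 30) - 3218) - 1428 = ((-33/4 + 4)/5 - 3218) - 1428 = ((⅕)*(-17/4) - 3218) - 1428 = (-17/20 - 3218) - 1428 = -64377/20 - 1428 = -92937/20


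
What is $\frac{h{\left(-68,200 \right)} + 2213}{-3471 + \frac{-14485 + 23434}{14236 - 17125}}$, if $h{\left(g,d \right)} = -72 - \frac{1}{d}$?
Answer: $- \frac{412355637}{669111200} \approx -0.61627$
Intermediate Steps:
$\frac{h{\left(-68,200 \right)} + 2213}{-3471 + \frac{-14485 + 23434}{14236 - 17125}} = \frac{\left(-72 - \frac{1}{200}\right) + 2213}{-3471 + \frac{-14485 + 23434}{14236 - 17125}} = \frac{\left(-72 - \frac{1}{200}\right) + 2213}{-3471 + \frac{8949}{-2889}} = \frac{\left(-72 - \frac{1}{200}\right) + 2213}{-3471 + 8949 \left(- \frac{1}{2889}\right)} = \frac{- \frac{14401}{200} + 2213}{-3471 - \frac{2983}{963}} = \frac{428199}{200 \left(- \frac{3345556}{963}\right)} = \frac{428199}{200} \left(- \frac{963}{3345556}\right) = - \frac{412355637}{669111200}$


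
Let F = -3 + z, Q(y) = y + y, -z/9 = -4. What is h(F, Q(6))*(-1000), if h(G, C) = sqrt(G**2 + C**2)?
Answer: -3000*sqrt(137) ≈ -35114.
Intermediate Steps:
z = 36 (z = -9*(-4) = 36)
Q(y) = 2*y
F = 33 (F = -3 + 36 = 33)
h(G, C) = sqrt(C**2 + G**2)
h(F, Q(6))*(-1000) = sqrt((2*6)**2 + 33**2)*(-1000) = sqrt(12**2 + 1089)*(-1000) = sqrt(144 + 1089)*(-1000) = sqrt(1233)*(-1000) = (3*sqrt(137))*(-1000) = -3000*sqrt(137)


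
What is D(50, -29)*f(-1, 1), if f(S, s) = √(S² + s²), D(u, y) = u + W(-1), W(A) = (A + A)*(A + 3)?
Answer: 46*√2 ≈ 65.054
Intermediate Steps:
W(A) = 2*A*(3 + A) (W(A) = (2*A)*(3 + A) = 2*A*(3 + A))
D(u, y) = -4 + u (D(u, y) = u + 2*(-1)*(3 - 1) = u + 2*(-1)*2 = u - 4 = -4 + u)
D(50, -29)*f(-1, 1) = (-4 + 50)*√((-1)² + 1²) = 46*√(1 + 1) = 46*√2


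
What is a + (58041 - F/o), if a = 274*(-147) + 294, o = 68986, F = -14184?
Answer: 622847193/34493 ≈ 18057.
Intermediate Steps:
a = -39984 (a = -40278 + 294 = -39984)
a + (58041 - F/o) = -39984 + (58041 - (-14184)/68986) = -39984 + (58041 - 1*(-7092/34493)) = -39984 + (58041 + 7092/34493) = -39984 + 2002015305/34493 = 622847193/34493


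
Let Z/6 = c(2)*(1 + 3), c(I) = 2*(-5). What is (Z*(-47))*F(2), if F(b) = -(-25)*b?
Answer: 564000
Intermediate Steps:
F(b) = 25*b
c(I) = -10
Z = -240 (Z = 6*(-10*(1 + 3)) = 6*(-10*4) = 6*(-40) = -240)
(Z*(-47))*F(2) = (-240*(-47))*(25*2) = 11280*50 = 564000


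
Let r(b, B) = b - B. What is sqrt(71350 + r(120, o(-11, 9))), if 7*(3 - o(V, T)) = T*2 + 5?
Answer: 6*sqrt(97279)/7 ≈ 267.34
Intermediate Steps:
o(V, T) = 16/7 - 2*T/7 (o(V, T) = 3 - (T*2 + 5)/7 = 3 - (2*T + 5)/7 = 3 - (5 + 2*T)/7 = 3 + (-5/7 - 2*T/7) = 16/7 - 2*T/7)
sqrt(71350 + r(120, o(-11, 9))) = sqrt(71350 + (120 - (16/7 - 2/7*9))) = sqrt(71350 + (120 - (16/7 - 18/7))) = sqrt(71350 + (120 - 1*(-2/7))) = sqrt(71350 + (120 + 2/7)) = sqrt(71350 + 842/7) = sqrt(500292/7) = 6*sqrt(97279)/7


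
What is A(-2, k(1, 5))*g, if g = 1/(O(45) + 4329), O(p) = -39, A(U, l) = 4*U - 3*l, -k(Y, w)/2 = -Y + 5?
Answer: 8/2145 ≈ 0.0037296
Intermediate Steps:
k(Y, w) = -10 + 2*Y (k(Y, w) = -2*(-Y + 5) = -2*(5 - Y) = -10 + 2*Y)
A(U, l) = -3*l + 4*U
g = 1/4290 (g = 1/(-39 + 4329) = 1/4290 ≈ 0.00023310)
A(-2, k(1, 5))*g = (-3*(-10 + 2*1) + 4*(-2))*(1/4290) = (-3*(-10 + 2) - 8)*(1/4290) = (-3*(-8) - 8)*(1/4290) = (24 - 8)*(1/4290) = 16*(1/4290) = 8/2145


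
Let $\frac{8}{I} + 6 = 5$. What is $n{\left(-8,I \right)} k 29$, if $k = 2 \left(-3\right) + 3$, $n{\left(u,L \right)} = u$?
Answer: $696$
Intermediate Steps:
$I = -8$ ($I = \frac{8}{-6 + 5} = \frac{8}{-1} = 8 \left(-1\right) = -8$)
$k = -3$ ($k = -6 + 3 = -3$)
$n{\left(-8,I \right)} k 29 = \left(-8\right) \left(-3\right) 29 = 24 \cdot 29 = 696$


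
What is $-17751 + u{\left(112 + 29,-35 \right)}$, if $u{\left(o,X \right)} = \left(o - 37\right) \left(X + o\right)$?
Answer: $-6727$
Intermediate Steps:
$u{\left(o,X \right)} = \left(-37 + o\right) \left(X + o\right)$
$-17751 + u{\left(112 + 29,-35 \right)} = -17751 - \left(-1295 - \left(112 + 29\right)^{2} + 72 \left(112 + 29\right)\right) = -17751 + \left(141^{2} + 1295 - 5217 - 4935\right) = -17751 + \left(19881 + 1295 - 5217 - 4935\right) = -17751 + 11024 = -6727$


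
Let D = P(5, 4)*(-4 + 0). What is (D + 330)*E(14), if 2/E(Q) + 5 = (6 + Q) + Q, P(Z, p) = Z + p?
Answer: 588/29 ≈ 20.276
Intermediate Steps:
E(Q) = 2/(1 + 2*Q) (E(Q) = 2/(-5 + ((6 + Q) + Q)) = 2/(-5 + (6 + 2*Q)) = 2/(1 + 2*Q))
D = -36 (D = (5 + 4)*(-4 + 0) = 9*(-4) = -36)
(D + 330)*E(14) = (-36 + 330)*(2/(1 + 2*14)) = 294*(2/(1 + 28)) = 294*(2/29) = 588/29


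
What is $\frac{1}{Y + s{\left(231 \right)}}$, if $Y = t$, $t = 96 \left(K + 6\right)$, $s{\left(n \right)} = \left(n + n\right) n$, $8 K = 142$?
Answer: $\frac{1}{109002} \approx 9.1741 \cdot 10^{-6}$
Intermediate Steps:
$K = \frac{71}{4}$ ($K = \frac{1}{8} \cdot 142 = \frac{71}{4} \approx 17.75$)
$s{\left(n \right)} = 2 n^{2}$ ($s{\left(n \right)} = 2 n n = 2 n^{2}$)
$t = 2280$ ($t = 96 \left(\frac{71}{4} + 6\right) = 96 \cdot \frac{95}{4} = 2280$)
$Y = 2280$
$\frac{1}{Y + s{\left(231 \right)}} = \frac{1}{2280 + 2 \cdot 231^{2}} = \frac{1}{2280 + 2 \cdot 53361} = \frac{1}{2280 + 106722} = \frac{1}{109002}$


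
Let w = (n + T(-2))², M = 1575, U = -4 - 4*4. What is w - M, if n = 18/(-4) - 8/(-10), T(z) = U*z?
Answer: -25731/100 ≈ -257.31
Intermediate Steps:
U = -20 (U = -4 - 16 = -20)
T(z) = -20*z
n = -37/10 (n = 18*(-¼) - 8*(-⅒) = -9/2 + ⅘ = -37/10 ≈ -3.7000)
w = 131769/100 (w = (-37/10 - 20*(-2))² = (-37/10 + 40)² = (363/10)² = 131769/100 ≈ 1317.7)
w - M = 131769/100 - 1*1575 = 131769/100 - 1575 = -25731/100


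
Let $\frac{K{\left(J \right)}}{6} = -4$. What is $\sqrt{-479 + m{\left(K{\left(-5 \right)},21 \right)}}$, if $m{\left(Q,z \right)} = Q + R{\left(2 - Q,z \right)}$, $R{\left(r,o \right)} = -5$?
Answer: $2 i \sqrt{127} \approx 22.539 i$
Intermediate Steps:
$K{\left(J \right)} = -24$ ($K{\left(J \right)} = 6 \left(-4\right) = -24$)
$m{\left(Q,z \right)} = -5 + Q$ ($m{\left(Q,z \right)} = Q - 5 = -5 + Q$)
$\sqrt{-479 + m{\left(K{\left(-5 \right)},21 \right)}} = \sqrt{-479 - 29} = \sqrt{-508} = 2 i \sqrt{127}$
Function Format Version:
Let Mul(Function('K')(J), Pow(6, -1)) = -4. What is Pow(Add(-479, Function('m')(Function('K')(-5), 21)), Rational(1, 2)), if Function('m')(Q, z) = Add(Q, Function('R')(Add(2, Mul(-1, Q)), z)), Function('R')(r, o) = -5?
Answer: Mul(2, I, Pow(127, Rational(1, 2))) ≈ Mul(22.539, I)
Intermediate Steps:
Function('K')(J) = -24 (Function('K')(J) = Mul(6, -4) = -24)
Function('m')(Q, z) = Add(-5, Q) (Function('m')(Q, z) = Add(Q, -5) = Add(-5, Q))
Pow(Add(-479, Function('m')(Function('K')(-5), 21)), Rational(1, 2)) = Pow(Add(-479, Add(-5, -24)), Rational(1, 2)) = Pow(Add(-479, -29), Rational(1, 2)) = Pow(-508, Rational(1, 2)) = Mul(2, I, Pow(127, Rational(1, 2)))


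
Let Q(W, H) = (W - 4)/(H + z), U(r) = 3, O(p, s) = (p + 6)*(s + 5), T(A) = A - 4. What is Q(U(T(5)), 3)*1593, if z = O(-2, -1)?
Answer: -1593/19 ≈ -83.842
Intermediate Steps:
T(A) = -4 + A
O(p, s) = (5 + s)*(6 + p) (O(p, s) = (6 + p)*(5 + s) = (5 + s)*(6 + p))
z = 16 (z = 30 + 5*(-2) + 6*(-1) - 2*(-1) = 30 - 10 - 6 + 2 = 16)
Q(W, H) = (-4 + W)/(16 + H) (Q(W, H) = (W - 4)/(H + 16) = (-4 + W)/(16 + H))
Q(U(T(5)), 3)*1593 = ((-4 + 3)/(16 + 3))*1593 = (-1/19)*1593 = ((1/19)*(-1))*1593 = -1/19*1593 = -1593/19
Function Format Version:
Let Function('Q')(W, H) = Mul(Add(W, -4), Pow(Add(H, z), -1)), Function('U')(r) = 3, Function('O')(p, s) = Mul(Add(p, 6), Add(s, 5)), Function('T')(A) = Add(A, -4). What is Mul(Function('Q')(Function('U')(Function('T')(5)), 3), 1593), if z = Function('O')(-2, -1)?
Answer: Rational(-1593, 19) ≈ -83.842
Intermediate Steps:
Function('T')(A) = Add(-4, A)
Function('O')(p, s) = Mul(Add(5, s), Add(6, p)) (Function('O')(p, s) = Mul(Add(6, p), Add(5, s)) = Mul(Add(5, s), Add(6, p)))
z = 16 (z = Add(30, Mul(5, -2), Mul(6, -1), Mul(-2, -1)) = Add(30, -10, -6, 2) = 16)
Function('Q')(W, H) = Mul(Pow(Add(16, H), -1), Add(-4, W)) (Function('Q')(W, H) = Mul(Add(W, -4), Pow(Add(H, 16), -1)) = Mul(Add(-4, W), Pow(Add(16, H), -1)) = Mul(Pow(Add(16, H), -1), Add(-4, W)))
Mul(Function('Q')(Function('U')(Function('T')(5)), 3), 1593) = Mul(Mul(Pow(Add(16, 3), -1), Add(-4, 3)), 1593) = Mul(Mul(Pow(19, -1), -1), 1593) = Mul(Mul(Rational(1, 19), -1), 1593) = Mul(Rational(-1, 19), 1593) = Rational(-1593, 19)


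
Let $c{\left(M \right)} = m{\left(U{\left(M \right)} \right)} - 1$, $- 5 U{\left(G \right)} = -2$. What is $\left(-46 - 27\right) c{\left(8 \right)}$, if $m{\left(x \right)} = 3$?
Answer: $-146$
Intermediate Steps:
$U{\left(G \right)} = \frac{2}{5}$ ($U{\left(G \right)} = \left(- \frac{1}{5}\right) \left(-2\right) = \frac{2}{5}$)
$c{\left(M \right)} = 2$ ($c{\left(M \right)} = 3 - 1 = 2$)
$\left(-46 - 27\right) c{\left(8 \right)} = \left(-46 - 27\right) 2 = \left(-73\right) 2 = -146$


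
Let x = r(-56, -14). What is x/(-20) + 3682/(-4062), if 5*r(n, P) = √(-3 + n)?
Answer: -1841/2031 - I*√59/100 ≈ -0.90645 - 0.076811*I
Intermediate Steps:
r(n, P) = √(-3 + n)/5
x = I*√59/5 (x = √(-3 - 56)/5 = √(-59)/5 = (I*√59)/5 = I*√59/5 ≈ 1.5362*I)
x/(-20) + 3682/(-4062) = (I*√59/5)/(-20) + 3682/(-4062) = (I*√59/5)*(-1/20) + 3682*(-1/4062) = -I*√59/100 - 1841/2031 = -1841/2031 - I*√59/100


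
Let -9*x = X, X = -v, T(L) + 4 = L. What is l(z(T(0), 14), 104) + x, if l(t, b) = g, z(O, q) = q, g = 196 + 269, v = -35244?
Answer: -3451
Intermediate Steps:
T(L) = -4 + L
g = 465
X = 35244 (X = -1*(-35244) = 35244)
l(t, b) = 465
x = -3916 (x = -⅑*35244 = -3916)
l(z(T(0), 14), 104) + x = 465 - 3916 = -3451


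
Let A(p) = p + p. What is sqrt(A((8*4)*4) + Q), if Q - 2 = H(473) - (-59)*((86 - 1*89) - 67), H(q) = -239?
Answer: I*sqrt(4111) ≈ 64.117*I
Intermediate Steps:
A(p) = 2*p
Q = -4367 (Q = 2 + (-239 - (-59)*((86 - 1*89) - 67)) = 2 + (-239 - (-59)*((86 - 89) - 67)) = 2 + (-239 - (-59)*(-3 - 67)) = 2 + (-239 - (-59)*(-70)) = 2 + (-239 - 1*4130) = 2 + (-239 - 4130) = 2 - 4369 = -4367)
sqrt(A((8*4)*4) + Q) = sqrt(2*((8*4)*4) - 4367) = sqrt(2*(32*4) - 4367) = sqrt(2*128 - 4367) = sqrt(256 - 4367) = sqrt(-4111) = I*sqrt(4111)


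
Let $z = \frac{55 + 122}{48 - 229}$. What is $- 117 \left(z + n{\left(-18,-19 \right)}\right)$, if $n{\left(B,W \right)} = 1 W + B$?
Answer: $\frac{804258}{181} \approx 4443.4$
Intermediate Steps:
$z = - \frac{177}{181}$ ($z = \frac{177}{-181} = 177 \left(- \frac{1}{181}\right) = - \frac{177}{181} \approx -0.9779$)
$n{\left(B,W \right)} = B + W$ ($n{\left(B,W \right)} = W + B = B + W$)
$- 117 \left(z + n{\left(-18,-19 \right)}\right) = - 117 \left(- \frac{177}{181} - 37\right) = \left(-117\right) \left(- \frac{6874}{181}\right) = \frac{804258}{181}$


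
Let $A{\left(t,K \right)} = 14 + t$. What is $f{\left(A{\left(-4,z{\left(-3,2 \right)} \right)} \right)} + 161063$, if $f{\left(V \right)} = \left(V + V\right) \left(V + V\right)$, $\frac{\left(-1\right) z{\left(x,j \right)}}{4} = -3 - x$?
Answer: $161463$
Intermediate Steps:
$z{\left(x,j \right)} = 12 + 4 x$ ($z{\left(x,j \right)} = - 4 \left(-3 - x\right) = 12 + 4 x$)
$f{\left(V \right)} = 4 V^{2}$ ($f{\left(V \right)} = 2 V 2 V = 4 V^{2}$)
$f{\left(A{\left(-4,z{\left(-3,2 \right)} \right)} \right)} + 161063 = 4 \left(14 - 4\right)^{2} + 161063 = 4 \cdot 10^{2} + 161063 = 4 \cdot 100 + 161063 = 400 + 161063 = 161463$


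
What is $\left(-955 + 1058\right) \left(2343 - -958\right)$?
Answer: $340003$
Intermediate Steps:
$\left(-955 + 1058\right) \left(2343 - -958\right) = 103 \left(2343 + \left(-947 + 1905\right)\right) = 103 \left(2343 + 958\right) = 103 \cdot 3301 = 340003$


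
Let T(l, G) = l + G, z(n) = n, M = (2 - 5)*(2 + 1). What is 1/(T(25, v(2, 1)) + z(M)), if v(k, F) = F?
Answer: 1/17 ≈ 0.058824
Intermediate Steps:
M = -9 (M = -3*3 = -9)
T(l, G) = G + l
1/(T(25, v(2, 1)) + z(M)) = 1/((1 + 25) - 9) = 1/(26 - 9) = 1/17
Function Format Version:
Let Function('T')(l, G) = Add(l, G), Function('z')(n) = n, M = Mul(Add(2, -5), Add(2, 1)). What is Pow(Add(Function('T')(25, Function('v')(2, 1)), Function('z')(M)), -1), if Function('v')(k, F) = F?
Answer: Rational(1, 17) ≈ 0.058824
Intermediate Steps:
M = -9 (M = Mul(-3, 3) = -9)
Function('T')(l, G) = Add(G, l)
Pow(Add(Function('T')(25, Function('v')(2, 1)), Function('z')(M)), -1) = Pow(Add(Add(1, 25), -9), -1) = Pow(Add(26, -9), -1) = Pow(17, -1) = Rational(1, 17)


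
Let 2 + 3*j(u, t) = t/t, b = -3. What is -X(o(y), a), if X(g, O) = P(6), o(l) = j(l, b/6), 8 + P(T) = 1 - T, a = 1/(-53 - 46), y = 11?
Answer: 13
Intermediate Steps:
a = -1/99 (a = 1/(-99) = -1/99 ≈ -0.010101)
P(T) = -7 - T (P(T) = -8 + (1 - T) = -7 - T)
j(u, t) = -1/3 (j(u, t) = -2/3 + (t/t)/3 = -2/3 + (1/3)*1 = -2/3 + 1/3 = -1/3)
o(l) = -1/3
X(g, O) = -13 (X(g, O) = -7 - 1*6 = -7 - 6 = -13)
-X(o(y), a) = -1*(-13) = 13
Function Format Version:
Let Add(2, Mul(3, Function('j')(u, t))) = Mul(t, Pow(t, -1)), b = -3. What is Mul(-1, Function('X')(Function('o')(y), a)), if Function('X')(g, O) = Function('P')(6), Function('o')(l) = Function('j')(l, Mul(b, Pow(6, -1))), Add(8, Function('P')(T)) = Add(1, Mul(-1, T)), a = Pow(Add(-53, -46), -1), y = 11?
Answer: 13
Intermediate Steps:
a = Rational(-1, 99) (a = Pow(-99, -1) = Rational(-1, 99) ≈ -0.010101)
Function('P')(T) = Add(-7, Mul(-1, T)) (Function('P')(T) = Add(-8, Add(1, Mul(-1, T))) = Add(-7, Mul(-1, T)))
Function('j')(u, t) = Rational(-1, 3) (Function('j')(u, t) = Add(Rational(-2, 3), Mul(Rational(1, 3), Mul(t, Pow(t, -1)))) = Add(Rational(-2, 3), Mul(Rational(1, 3), 1)) = Add(Rational(-2, 3), Rational(1, 3)) = Rational(-1, 3))
Function('o')(l) = Rational(-1, 3)
Function('X')(g, O) = -13 (Function('X')(g, O) = Add(-7, Mul(-1, 6)) = Add(-7, -6) = -13)
Mul(-1, Function('X')(Function('o')(y), a)) = Mul(-1, -13) = 13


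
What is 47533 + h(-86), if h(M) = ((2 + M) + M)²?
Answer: 76433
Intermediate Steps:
h(M) = (2 + 2*M)²
47533 + h(-86) = 47533 + 4*(1 - 86)² = 47533 + 4*(-85)² = 47533 + 4*7225 = 47533 + 28900 = 76433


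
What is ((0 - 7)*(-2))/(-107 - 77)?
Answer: -7/92 ≈ -0.076087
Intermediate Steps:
((0 - 7)*(-2))/(-107 - 77) = -7*(-2)/(-184) = 14*(-1/184) = -7/92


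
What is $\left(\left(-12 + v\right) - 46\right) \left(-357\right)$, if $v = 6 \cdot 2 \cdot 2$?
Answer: $12138$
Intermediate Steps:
$v = 24$ ($v = 12 \cdot 2 = 24$)
$\left(\left(-12 + v\right) - 46\right) \left(-357\right) = \left(\left(-12 + 24\right) - 46\right) \left(-357\right) = \left(12 - 46\right) \left(-357\right) = \left(-34\right) \left(-357\right) = 12138$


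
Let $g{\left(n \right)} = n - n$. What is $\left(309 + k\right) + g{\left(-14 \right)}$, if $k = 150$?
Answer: $459$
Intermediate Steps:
$g{\left(n \right)} = 0$
$\left(309 + k\right) + g{\left(-14 \right)} = \left(309 + 150\right) + 0 = 459 + 0 = 459$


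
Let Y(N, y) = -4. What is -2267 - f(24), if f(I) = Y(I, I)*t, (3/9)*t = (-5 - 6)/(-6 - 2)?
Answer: -4501/2 ≈ -2250.5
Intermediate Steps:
t = 33/8 (t = 3*((-5 - 6)/(-6 - 2)) = 3*(-11/(-8)) = 3*(-11*(-⅛)) = 3*(11/8) = 33/8 ≈ 4.1250)
f(I) = -33/2 (f(I) = -4*33/8 = -33/2)
-2267 - f(24) = -2267 - 1*(-33/2) = -2267 + 33/2 = -4501/2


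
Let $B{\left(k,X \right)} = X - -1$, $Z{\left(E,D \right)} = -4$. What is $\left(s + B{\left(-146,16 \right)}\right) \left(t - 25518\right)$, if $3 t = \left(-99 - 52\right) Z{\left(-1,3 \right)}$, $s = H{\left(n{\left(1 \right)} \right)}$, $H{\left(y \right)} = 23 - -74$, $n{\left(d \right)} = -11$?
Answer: $-2886100$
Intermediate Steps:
$B{\left(k,X \right)} = 1 + X$ ($B{\left(k,X \right)} = X + 1 = 1 + X$)
$H{\left(y \right)} = 97$ ($H{\left(y \right)} = 23 + 74 = 97$)
$s = 97$
$t = \frac{604}{3}$ ($t = \frac{\left(-99 - 52\right) \left(-4\right)}{3} = \frac{\left(-151\right) \left(-4\right)}{3} = \frac{1}{3} \cdot 604 = \frac{604}{3} \approx 201.33$)
$\left(s + B{\left(-146,16 \right)}\right) \left(t - 25518\right) = \left(97 + \left(1 + 16\right)\right) \left(\frac{604}{3} - 25518\right) = \left(97 + 17\right) \left(- \frac{75950}{3}\right) = 114 \left(- \frac{75950}{3}\right) = -2886100$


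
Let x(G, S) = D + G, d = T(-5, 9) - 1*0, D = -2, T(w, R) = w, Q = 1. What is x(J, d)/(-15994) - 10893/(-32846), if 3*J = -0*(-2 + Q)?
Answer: 7922197/23879042 ≈ 0.33176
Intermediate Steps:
d = -5 (d = -5 - 1*0 = -5 + 0 = -5)
J = 0 (J = (-0*(-2 + 1))/3 = (-0*(-1))/3 = (-41*0)/3 = (1/3)*0 = 0)
x(G, S) = -2 + G
x(J, d)/(-15994) - 10893/(-32846) = (-2 + 0)/(-15994) - 10893/(-32846) = -2*(-1/15994) - 10893*(-1/32846) = 1/7997 + 10893/32846 = 7922197/23879042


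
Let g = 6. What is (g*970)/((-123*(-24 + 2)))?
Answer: 970/451 ≈ 2.1508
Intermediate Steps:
(g*970)/((-123*(-24 + 2))) = (6*970)/((-123*(-24 + 2))) = 5820/((-123*(-22))) = 5820/2706 = 5820*(1/2706) = 970/451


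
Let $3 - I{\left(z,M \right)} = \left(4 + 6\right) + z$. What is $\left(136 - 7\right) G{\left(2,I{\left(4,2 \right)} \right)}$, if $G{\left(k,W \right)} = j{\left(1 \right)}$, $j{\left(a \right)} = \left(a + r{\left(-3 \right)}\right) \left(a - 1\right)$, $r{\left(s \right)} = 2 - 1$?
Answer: $0$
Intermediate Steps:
$r{\left(s \right)} = 1$
$I{\left(z,M \right)} = -7 - z$ ($I{\left(z,M \right)} = 3 - \left(\left(4 + 6\right) + z\right) = 3 - \left(10 + z\right) = -7 - z$)
$j{\left(a \right)} = \left(1 + a\right) \left(-1 + a\right)$ ($j{\left(a \right)} = \left(a + 1\right) \left(a - 1\right) = \left(1 + a\right) \left(-1 + a\right)$)
$G{\left(k,W \right)} = 0$ ($G{\left(k,W \right)} = -1 + 1^{2} = -1 + 1 = 0$)
$\left(136 - 7\right) G{\left(2,I{\left(4,2 \right)} \right)} = \left(136 - 7\right) 0 = 129 \cdot 0 = 0$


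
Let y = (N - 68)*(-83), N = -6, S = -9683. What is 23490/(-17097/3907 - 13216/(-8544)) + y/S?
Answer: -118645372206983/14288757682 ≈ -8303.4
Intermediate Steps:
y = 6142 (y = (-6 - 68)*(-83) = -74*(-83) = 6142)
23490/(-17097/3907 - 13216/(-8544)) + y/S = 23490/(-17097/3907 - 13216/(-8544)) + 6142/(-9683) = 23490/(-17097*1/3907 - 13216*(-1/8544)) + 6142*(-1/9683) = 23490/(-17097/3907 + 413/267) - 6142/9683 = 23490/(-2951308/1043169) - 6142/9683 = 23490*(-1043169/2951308) - 6142/9683 = -12252019905/1475654 - 6142/9683 = -118645372206983/14288757682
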